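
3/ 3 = 1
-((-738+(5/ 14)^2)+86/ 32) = 576385/ 784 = 735.18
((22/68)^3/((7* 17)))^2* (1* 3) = 5314683/21875975334976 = 0.00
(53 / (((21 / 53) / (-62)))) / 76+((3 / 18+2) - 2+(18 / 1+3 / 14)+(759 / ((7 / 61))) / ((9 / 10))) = 827447 / 114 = 7258.31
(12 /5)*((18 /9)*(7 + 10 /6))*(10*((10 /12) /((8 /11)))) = 1430 /3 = 476.67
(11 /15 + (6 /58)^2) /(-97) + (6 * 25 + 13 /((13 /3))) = 187209829 /1223655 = 152.99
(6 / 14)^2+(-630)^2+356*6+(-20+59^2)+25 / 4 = 78890673 / 196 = 402503.43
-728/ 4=-182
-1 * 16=-16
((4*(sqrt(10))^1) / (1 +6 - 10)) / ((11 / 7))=-28*sqrt(10) / 33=-2.68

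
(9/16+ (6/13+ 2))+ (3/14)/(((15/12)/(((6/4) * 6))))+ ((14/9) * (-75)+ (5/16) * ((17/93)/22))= -1669673963/14894880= -112.10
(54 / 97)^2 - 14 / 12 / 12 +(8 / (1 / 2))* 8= 86857433 / 677448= 128.21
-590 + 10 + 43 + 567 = 30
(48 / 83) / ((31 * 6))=8 / 2573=0.00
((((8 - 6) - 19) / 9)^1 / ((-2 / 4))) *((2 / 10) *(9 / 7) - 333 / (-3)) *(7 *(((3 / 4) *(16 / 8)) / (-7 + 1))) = -11033 / 15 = -735.53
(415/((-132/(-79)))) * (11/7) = 32785/84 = 390.30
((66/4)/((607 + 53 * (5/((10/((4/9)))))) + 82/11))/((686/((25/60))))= 5445/340239536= 0.00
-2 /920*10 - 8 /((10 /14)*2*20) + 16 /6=2.36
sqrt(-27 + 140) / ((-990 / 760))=-76 * sqrt(113) / 99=-8.16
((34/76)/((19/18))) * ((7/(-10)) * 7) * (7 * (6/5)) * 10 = -314874/1805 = -174.45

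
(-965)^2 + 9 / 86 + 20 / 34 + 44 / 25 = 34036363403 / 36550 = 931227.45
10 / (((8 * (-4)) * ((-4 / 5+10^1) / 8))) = -25 / 92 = -0.27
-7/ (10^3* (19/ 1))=-7/ 19000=-0.00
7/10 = 0.70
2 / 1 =2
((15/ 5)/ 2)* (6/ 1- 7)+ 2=1/ 2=0.50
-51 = -51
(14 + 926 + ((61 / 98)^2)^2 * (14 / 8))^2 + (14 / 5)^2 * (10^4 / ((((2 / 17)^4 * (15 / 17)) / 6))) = 7733411745370772460002721 / 2778001706389504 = 2783803813.94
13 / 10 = 1.30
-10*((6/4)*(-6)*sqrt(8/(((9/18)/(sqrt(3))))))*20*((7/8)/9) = 700*3^(1/4) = 921.25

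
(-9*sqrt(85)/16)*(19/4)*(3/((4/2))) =-513*sqrt(85)/128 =-36.95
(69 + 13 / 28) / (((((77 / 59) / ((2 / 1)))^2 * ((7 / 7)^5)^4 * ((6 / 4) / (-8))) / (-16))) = 1733259520 / 124509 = 13920.76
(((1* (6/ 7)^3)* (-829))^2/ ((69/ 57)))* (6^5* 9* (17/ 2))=362399718306087936/ 2705927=133928120864.34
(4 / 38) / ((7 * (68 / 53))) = 0.01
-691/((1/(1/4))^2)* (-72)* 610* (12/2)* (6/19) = 68284620/19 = 3593927.37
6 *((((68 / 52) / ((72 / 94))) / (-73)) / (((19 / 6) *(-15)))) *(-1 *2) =-1598 / 270465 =-0.01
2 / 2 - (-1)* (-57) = -56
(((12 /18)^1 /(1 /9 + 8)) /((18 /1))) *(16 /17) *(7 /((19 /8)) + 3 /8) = 0.01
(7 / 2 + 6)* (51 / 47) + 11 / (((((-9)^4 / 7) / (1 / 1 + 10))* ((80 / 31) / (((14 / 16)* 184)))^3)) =4950929811818239 / 157883904000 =31358.04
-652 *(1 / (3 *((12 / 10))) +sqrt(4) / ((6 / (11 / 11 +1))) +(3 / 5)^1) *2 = -90628 / 45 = -2013.96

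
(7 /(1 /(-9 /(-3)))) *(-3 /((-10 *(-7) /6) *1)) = -27 /5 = -5.40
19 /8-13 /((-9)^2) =1435 /648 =2.21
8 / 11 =0.73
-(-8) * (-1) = -8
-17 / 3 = -5.67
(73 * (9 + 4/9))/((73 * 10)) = 17/18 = 0.94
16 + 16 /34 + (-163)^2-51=451086 /17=26534.47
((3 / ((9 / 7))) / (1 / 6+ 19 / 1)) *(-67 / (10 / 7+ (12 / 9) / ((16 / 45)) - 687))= 26264 / 2195465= 0.01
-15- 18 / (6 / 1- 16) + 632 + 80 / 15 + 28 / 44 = 103087 / 165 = 624.77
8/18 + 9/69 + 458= 94925/207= 458.57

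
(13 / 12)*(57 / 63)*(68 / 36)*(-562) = -1179919 / 1134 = -1040.49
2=2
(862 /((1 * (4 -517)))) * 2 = -1724 /513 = -3.36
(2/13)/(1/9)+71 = 941/13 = 72.38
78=78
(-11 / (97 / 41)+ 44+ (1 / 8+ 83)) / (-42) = -95041 / 32592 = -2.92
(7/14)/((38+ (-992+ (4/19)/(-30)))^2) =0.00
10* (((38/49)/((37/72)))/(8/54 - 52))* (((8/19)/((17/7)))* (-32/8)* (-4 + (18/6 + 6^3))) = 43.39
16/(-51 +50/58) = -232/727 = -0.32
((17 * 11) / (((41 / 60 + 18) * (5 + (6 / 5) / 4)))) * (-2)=-224400 / 59413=-3.78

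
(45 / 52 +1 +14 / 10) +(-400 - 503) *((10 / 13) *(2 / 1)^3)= -1443951 / 260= -5553.66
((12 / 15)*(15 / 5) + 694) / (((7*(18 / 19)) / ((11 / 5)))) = 231.03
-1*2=-2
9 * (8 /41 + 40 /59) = 19008 /2419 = 7.86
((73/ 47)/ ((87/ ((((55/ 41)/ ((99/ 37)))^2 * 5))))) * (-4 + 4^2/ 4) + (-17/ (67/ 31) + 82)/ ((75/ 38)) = 188746/ 5025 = 37.56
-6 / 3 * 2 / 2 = -2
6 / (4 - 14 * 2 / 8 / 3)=36 / 17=2.12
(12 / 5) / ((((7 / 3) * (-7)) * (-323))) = 36 / 79135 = 0.00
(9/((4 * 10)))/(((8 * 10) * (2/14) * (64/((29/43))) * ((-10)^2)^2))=1827/88064000000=0.00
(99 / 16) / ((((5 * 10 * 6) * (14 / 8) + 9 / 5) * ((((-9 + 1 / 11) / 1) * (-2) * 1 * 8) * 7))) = 1815 / 154190848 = 0.00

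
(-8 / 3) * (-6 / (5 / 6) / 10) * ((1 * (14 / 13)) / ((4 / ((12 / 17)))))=2016 / 5525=0.36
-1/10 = -0.10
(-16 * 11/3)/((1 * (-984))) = 22/369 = 0.06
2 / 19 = 0.11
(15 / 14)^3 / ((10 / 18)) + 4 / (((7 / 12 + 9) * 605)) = 422799837 / 190913800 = 2.21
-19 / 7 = -2.71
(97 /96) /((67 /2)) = 97 /3216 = 0.03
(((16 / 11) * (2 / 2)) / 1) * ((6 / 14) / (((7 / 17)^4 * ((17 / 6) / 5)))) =7074720 / 184877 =38.27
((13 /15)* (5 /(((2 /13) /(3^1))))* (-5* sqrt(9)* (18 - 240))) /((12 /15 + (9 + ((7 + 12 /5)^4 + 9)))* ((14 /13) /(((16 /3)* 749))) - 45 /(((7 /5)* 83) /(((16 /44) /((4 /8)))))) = 153909.89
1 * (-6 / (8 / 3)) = -9 / 4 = -2.25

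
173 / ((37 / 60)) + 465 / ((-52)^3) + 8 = 1501113803 / 5202496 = 288.54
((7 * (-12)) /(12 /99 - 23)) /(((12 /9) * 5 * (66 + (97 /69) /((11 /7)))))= 1577961 /191668075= 0.01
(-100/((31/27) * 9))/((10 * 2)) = -15/31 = -0.48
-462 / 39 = -154 / 13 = -11.85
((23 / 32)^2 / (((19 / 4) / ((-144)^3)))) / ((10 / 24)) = -779400.76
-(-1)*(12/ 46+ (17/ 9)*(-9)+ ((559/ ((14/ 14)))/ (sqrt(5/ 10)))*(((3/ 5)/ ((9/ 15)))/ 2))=-385/ 23+ 559*sqrt(2)/ 2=378.53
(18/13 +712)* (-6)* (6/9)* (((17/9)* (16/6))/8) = -630632/351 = -1796.67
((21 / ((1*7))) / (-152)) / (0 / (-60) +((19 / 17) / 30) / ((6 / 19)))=-2295 / 13718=-0.17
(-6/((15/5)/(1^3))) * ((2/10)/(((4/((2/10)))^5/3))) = -3/8000000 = -0.00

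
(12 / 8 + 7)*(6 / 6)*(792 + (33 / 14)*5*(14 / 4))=56661 / 8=7082.62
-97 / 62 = -1.56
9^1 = 9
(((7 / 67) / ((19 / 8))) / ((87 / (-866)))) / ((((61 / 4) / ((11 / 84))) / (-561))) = 14250896 / 6755811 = 2.11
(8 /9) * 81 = 72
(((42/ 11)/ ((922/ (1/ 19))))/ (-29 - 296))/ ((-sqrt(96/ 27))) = 63*sqrt(2)/ 250507400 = 0.00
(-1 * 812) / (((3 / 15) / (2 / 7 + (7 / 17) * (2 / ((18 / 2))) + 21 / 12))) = -1321385 / 153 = -8636.50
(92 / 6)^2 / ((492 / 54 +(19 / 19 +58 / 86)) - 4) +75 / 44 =2100211 / 57772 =36.35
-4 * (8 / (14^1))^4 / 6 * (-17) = 8704 / 7203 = 1.21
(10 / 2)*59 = 295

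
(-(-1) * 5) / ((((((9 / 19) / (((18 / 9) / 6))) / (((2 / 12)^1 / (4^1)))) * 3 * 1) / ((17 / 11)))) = 0.08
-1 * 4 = -4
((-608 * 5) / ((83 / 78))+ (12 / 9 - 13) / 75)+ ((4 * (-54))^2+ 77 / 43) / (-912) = -141988888457 / 48823920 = -2908.18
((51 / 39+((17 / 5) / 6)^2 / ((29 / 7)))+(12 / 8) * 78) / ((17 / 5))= 40168099 / 1153620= 34.82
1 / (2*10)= 1 / 20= 0.05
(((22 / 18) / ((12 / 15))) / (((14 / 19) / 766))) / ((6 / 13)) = 5203055 / 1512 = 3441.17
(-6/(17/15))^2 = 8100/289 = 28.03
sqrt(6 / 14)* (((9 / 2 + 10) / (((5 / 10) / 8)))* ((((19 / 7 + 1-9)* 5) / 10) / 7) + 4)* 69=-282624* sqrt(21) / 343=-3775.94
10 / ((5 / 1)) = 2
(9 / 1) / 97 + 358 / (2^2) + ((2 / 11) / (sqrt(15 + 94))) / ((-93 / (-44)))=8 * sqrt(109) / 10137 + 17381 / 194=89.60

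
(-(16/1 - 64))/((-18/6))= -16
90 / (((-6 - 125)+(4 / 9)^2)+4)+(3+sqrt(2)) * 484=484 * sqrt(2)+14906202 / 10271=2135.77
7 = 7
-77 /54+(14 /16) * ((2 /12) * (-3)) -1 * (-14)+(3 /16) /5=12.17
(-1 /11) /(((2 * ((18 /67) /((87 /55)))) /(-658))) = 176.10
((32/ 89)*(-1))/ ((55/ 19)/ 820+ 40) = -99712/ 11093939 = -0.01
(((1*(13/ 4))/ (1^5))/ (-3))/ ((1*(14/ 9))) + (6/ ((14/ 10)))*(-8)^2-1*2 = 15209/ 56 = 271.59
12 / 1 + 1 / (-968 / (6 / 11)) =63885 / 5324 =12.00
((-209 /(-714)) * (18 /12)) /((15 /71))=14839 /7140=2.08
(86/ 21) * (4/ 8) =43/ 21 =2.05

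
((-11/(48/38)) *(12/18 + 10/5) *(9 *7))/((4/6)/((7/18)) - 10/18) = -92169/73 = -1262.59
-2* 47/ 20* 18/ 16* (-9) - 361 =-25073/ 80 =-313.41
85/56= 1.52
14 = 14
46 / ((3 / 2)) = 92 / 3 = 30.67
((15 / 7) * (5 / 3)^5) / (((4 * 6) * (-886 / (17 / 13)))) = -265625 / 156736944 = -0.00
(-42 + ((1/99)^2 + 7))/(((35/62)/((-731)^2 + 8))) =-344394472844/10395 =-33130781.42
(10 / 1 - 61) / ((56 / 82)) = -2091 / 28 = -74.68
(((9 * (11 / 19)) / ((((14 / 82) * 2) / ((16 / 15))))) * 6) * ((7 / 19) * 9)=584496 / 1805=323.82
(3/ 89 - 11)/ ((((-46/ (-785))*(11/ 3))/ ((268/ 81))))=-102665440/ 607959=-168.87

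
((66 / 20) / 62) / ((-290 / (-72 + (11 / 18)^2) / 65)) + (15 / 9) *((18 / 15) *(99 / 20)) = 41767033 / 3883680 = 10.75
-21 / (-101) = 21 / 101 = 0.21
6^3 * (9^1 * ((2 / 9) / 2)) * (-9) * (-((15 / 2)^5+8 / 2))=184559229 / 4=46139807.25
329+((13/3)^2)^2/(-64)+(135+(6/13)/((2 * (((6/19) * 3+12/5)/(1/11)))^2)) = 458.49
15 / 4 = 3.75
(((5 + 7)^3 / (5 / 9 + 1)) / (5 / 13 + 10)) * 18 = 67392 / 35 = 1925.49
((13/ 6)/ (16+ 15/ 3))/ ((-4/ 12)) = -13/ 42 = -0.31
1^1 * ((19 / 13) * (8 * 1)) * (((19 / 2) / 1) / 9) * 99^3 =155679084 / 13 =11975314.15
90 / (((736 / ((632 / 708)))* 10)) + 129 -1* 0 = 2801085 / 21712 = 129.01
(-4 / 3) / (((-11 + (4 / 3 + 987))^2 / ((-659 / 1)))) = 0.00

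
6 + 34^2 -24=1138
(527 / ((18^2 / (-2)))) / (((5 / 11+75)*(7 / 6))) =-5797 / 156870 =-0.04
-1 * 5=-5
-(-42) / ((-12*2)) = -7 / 4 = -1.75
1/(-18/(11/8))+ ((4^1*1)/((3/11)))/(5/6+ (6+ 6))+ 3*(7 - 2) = 16.07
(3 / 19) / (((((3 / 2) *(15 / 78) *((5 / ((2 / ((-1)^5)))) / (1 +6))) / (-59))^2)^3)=6279142595468960310566846464 / 1127197265625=5570580045709521.64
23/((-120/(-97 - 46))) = 3289/120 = 27.41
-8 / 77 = -0.10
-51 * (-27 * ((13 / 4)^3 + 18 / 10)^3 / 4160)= 2127747768989337 / 136314880000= 15609.06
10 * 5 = 50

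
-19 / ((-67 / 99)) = 28.07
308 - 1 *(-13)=321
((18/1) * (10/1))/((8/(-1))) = -45/2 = -22.50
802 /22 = 401 /11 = 36.45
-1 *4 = -4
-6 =-6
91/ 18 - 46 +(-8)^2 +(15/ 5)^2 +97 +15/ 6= 1184/ 9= 131.56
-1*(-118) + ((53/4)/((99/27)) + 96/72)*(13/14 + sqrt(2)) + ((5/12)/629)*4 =653*sqrt(2)/132 + 47501639/387464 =129.59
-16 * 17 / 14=-136 / 7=-19.43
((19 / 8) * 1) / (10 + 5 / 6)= 57 / 260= 0.22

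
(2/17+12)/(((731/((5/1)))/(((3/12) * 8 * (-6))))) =-12360/12427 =-0.99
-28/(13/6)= -168/13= -12.92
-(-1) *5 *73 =365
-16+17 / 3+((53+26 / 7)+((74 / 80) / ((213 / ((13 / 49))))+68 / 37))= 744841877 / 15446760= 48.22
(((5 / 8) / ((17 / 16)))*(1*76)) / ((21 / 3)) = 760 / 119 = 6.39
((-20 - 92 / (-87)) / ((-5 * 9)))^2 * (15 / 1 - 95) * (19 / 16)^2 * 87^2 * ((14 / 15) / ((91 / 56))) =-6863089408 / 78975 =-86902.05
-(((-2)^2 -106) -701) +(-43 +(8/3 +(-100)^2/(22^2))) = 284348/363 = 783.33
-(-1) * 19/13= 19/13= 1.46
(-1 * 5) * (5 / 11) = -25 / 11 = -2.27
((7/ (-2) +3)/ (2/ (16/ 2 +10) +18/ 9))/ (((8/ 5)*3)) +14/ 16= 251/ 304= 0.83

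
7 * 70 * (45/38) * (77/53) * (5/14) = 606375/2014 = 301.08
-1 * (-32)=32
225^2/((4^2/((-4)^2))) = 50625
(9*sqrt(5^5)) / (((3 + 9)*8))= 75*sqrt(5) / 32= 5.24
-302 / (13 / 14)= -4228 / 13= -325.23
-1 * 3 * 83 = -249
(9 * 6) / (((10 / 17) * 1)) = 459 / 5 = 91.80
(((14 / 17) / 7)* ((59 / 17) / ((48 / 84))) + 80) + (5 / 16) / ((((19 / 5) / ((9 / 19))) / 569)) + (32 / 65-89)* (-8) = 87988857121 / 108502160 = 810.94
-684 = -684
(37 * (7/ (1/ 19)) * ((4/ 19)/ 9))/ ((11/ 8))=8288/ 99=83.72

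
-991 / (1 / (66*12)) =-784872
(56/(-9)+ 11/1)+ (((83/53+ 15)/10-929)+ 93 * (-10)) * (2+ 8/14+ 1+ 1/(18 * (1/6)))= -121000451/16695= -7247.71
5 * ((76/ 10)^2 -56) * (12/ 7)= 528/ 35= 15.09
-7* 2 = -14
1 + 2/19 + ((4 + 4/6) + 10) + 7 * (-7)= -1894/57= -33.23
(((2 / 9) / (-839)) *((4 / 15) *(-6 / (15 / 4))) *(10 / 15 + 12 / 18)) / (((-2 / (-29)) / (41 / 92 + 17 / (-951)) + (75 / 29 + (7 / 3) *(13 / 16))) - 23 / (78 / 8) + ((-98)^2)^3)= 4445728768 / 26136440452234397048569425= 0.00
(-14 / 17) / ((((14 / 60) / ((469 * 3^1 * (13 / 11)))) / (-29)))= 31826340 / 187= 170194.33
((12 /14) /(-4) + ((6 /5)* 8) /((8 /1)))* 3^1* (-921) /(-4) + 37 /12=574531 /840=683.97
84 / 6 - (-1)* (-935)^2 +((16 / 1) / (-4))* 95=873859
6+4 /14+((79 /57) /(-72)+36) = 1214231 /28728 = 42.27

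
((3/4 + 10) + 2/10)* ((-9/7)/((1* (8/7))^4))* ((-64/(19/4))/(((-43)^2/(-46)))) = -15549219/5620960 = -2.77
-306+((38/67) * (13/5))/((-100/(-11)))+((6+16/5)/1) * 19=-2194883/16750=-131.04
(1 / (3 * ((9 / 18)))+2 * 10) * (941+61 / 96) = 2802307 / 144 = 19460.47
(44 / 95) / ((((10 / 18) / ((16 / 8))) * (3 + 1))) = 198 / 475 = 0.42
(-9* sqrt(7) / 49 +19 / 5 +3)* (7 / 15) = 238 / 75 - 3* sqrt(7) / 35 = 2.95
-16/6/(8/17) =-17/3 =-5.67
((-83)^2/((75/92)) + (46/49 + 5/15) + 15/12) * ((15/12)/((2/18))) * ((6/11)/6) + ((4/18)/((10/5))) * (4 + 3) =3355308961/388080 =8645.92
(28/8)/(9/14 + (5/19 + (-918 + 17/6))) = -2793/729580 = -0.00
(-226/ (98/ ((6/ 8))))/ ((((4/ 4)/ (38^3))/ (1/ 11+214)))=-20318546.77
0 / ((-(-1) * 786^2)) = 0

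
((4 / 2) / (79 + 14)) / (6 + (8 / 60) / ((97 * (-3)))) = 1455 / 405914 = 0.00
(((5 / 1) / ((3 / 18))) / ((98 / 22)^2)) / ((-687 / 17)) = -20570 / 549829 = -0.04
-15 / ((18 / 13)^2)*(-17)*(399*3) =1910545 / 12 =159212.08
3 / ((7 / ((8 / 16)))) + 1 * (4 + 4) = 115 / 14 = 8.21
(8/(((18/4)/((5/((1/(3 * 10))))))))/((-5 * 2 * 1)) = -80/3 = -26.67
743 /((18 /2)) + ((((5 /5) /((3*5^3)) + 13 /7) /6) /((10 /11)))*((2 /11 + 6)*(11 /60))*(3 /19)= 618075217 /7481250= 82.62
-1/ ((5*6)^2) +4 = 4.00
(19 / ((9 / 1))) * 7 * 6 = 88.67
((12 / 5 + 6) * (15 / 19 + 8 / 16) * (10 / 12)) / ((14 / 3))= 147 / 76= 1.93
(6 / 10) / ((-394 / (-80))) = 24 / 197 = 0.12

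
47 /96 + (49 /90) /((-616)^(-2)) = 297494209 /1440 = 206593.20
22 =22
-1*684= -684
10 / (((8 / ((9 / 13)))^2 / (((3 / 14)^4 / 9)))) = 3645 / 207753728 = 0.00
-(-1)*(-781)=-781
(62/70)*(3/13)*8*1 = 744/455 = 1.64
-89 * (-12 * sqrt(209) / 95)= 1068 * sqrt(209) / 95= 162.53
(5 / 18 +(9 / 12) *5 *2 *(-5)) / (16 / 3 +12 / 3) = -3.99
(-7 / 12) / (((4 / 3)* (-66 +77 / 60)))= 105 / 15532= 0.01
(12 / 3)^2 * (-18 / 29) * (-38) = 10944 / 29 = 377.38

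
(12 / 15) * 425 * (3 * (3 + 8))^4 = 403213140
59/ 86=0.69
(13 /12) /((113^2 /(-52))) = -0.00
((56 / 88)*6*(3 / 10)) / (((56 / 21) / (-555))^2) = 34930035 / 704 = 49616.53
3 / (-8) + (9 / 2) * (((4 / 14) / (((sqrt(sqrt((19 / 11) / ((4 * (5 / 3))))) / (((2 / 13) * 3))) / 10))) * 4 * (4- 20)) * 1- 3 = -11520 * sqrt(2) * 55^(1 / 4) * 57^(3 / 4) / 1729- 27 / 8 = -535.69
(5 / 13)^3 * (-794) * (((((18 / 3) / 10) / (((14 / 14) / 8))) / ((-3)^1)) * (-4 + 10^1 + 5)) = 1746800 / 2197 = 795.08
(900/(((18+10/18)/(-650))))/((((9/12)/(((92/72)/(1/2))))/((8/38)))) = -71760000/3173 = -22615.82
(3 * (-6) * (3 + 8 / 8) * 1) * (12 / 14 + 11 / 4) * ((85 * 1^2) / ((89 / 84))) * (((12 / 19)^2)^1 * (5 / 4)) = -333784800 / 32129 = -10388.89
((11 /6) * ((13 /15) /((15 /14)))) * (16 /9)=2.64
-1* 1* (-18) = 18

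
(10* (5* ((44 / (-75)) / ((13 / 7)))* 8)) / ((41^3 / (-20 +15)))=24640 / 2687919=0.01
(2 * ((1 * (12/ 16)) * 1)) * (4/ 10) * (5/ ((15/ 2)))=0.40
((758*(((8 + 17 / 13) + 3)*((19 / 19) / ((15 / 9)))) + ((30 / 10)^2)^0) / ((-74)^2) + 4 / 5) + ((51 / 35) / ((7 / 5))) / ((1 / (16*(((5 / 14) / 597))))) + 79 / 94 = 3051986907213 / 1141883639260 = 2.67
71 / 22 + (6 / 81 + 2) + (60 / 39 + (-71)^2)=5047.84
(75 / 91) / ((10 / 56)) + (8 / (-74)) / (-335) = 743752 / 161135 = 4.62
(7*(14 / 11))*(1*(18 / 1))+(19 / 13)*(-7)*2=20006 / 143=139.90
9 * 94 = 846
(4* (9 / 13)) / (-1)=-2.77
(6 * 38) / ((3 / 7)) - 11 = 521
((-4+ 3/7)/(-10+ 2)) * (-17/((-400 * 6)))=17/5376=0.00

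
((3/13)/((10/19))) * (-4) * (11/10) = -627/325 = -1.93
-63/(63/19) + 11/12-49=-805/12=-67.08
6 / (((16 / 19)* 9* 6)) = 19 / 144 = 0.13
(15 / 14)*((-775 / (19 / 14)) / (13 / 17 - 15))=197625 / 4598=42.98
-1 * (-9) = 9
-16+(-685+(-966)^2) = 932455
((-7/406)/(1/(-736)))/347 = 368/10063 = 0.04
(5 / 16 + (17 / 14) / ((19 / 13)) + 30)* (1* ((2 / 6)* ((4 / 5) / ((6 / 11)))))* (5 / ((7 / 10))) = 1215005 / 11172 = 108.75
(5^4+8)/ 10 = 633/ 10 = 63.30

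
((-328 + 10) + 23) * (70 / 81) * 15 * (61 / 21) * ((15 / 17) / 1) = -9801.20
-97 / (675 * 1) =-97 / 675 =-0.14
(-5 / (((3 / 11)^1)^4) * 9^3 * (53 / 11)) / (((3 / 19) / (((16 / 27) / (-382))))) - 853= 52146373 / 1719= 30335.30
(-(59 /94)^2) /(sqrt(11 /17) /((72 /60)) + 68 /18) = -18108162 /168177797 + 469935 * sqrt(187) /336355594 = -0.09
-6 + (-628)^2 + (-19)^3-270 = 387249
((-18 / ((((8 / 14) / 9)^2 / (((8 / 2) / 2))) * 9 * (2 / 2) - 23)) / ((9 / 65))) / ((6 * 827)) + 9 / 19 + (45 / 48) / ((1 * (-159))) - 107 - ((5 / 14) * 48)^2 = -529917440569719 / 1323441629552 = -400.41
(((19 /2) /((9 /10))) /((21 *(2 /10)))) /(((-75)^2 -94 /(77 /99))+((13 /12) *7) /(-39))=380 /832197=0.00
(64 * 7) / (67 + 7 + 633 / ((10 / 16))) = 1120 / 2717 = 0.41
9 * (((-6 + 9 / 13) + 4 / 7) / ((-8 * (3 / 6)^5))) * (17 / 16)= 65943 / 364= 181.16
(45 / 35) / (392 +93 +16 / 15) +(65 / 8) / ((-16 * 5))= -646201 / 6532736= -0.10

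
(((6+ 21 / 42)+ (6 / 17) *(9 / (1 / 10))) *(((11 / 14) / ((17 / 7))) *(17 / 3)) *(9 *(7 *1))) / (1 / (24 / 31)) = 1803186 / 527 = 3421.61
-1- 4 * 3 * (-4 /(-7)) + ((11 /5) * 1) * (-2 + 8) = 5.34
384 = 384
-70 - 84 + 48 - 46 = -152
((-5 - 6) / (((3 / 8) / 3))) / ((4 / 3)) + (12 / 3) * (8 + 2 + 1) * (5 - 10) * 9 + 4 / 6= -6136 / 3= -2045.33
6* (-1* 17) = -102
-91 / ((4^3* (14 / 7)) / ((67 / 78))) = -469 / 768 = -0.61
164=164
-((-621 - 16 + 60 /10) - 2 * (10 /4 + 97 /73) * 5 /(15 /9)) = 47740 /73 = 653.97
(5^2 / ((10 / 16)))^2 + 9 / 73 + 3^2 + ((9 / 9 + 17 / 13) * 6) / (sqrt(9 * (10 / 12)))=12 * sqrt(30) / 13 + 117466 / 73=1614.18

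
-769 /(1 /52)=-39988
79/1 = 79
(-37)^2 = 1369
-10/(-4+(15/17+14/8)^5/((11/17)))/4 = -2351951360/180002874723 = -0.01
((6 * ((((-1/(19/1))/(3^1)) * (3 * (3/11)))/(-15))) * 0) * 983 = 0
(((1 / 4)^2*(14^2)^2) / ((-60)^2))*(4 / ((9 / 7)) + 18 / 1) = 45619 / 3240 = 14.08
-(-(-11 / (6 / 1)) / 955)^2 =-121 / 32832900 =-0.00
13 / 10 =1.30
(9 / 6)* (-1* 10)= -15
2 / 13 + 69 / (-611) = 25 / 611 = 0.04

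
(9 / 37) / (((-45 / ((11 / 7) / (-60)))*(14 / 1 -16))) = -0.00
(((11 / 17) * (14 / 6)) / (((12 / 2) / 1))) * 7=539 / 306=1.76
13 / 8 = 1.62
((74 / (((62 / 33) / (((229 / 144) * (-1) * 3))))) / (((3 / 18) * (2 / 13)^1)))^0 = 1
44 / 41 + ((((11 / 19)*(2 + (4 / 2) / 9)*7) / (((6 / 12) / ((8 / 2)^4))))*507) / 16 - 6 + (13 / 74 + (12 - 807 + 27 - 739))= 25006683659 / 172938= 144599.13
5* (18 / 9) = 10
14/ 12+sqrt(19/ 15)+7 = sqrt(285)/ 15+49/ 6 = 9.29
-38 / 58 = -19 / 29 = -0.66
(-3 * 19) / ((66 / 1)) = -0.86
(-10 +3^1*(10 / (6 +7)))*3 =-300 / 13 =-23.08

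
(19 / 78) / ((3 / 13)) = 19 / 18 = 1.06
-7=-7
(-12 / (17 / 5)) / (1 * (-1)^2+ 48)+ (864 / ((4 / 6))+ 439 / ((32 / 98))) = 35190791 / 13328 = 2640.37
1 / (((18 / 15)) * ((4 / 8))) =1.67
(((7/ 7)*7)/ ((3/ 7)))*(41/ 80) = 2009/ 240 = 8.37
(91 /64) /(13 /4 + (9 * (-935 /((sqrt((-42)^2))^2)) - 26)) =-4459 /86304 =-0.05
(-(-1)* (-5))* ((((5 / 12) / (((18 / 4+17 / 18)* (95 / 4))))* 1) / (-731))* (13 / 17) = 195 / 11569537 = 0.00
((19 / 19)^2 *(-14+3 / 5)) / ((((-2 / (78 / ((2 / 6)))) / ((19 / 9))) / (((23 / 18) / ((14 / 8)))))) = 761254 / 315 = 2416.68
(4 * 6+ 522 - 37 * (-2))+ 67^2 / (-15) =4811 / 15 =320.73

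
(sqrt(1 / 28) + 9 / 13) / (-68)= -9 / 884 -sqrt(7) / 952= -0.01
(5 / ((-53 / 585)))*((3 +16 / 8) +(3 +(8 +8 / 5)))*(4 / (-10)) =20592 / 53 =388.53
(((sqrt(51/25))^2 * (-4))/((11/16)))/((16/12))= -2448/275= -8.90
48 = 48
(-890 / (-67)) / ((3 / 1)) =890 / 201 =4.43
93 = 93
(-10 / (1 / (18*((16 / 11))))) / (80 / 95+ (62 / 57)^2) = -467856 / 3619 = -129.28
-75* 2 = -150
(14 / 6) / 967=7 / 2901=0.00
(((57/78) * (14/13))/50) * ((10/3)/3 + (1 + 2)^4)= 98287/76050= 1.29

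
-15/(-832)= 0.02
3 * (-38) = -114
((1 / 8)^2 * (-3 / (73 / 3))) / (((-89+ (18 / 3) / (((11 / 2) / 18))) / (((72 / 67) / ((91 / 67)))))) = 891 / 40548872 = 0.00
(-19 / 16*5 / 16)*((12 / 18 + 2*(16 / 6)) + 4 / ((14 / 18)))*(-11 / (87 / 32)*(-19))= -258115 / 812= -317.88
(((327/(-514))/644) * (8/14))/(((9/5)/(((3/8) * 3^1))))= -0.00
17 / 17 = 1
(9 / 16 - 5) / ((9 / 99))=-781 / 16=-48.81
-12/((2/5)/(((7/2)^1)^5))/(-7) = 36015/16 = 2250.94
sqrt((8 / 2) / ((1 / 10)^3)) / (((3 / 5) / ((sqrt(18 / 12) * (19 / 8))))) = 475 * sqrt(15) / 6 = 306.61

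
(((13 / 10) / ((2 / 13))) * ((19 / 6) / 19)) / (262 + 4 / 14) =1183 / 220320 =0.01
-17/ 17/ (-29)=1/ 29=0.03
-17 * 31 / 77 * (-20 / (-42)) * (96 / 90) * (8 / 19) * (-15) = 674560 / 30723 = 21.96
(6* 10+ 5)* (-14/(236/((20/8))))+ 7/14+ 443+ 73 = 119619/236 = 506.86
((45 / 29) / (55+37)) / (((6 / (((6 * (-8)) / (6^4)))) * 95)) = -1 / 912456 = -0.00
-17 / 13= -1.31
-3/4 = -0.75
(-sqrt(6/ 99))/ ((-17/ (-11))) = -sqrt(66)/ 51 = -0.16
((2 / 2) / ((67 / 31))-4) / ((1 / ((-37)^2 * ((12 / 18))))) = -216302 / 67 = -3228.39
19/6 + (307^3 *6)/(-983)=-1041621271/5898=-176605.84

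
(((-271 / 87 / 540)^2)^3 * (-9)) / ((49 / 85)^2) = -114475773846379969 / 114732832792554352422627840000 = -0.00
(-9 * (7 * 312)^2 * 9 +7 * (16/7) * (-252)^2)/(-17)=385342272/17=22667192.47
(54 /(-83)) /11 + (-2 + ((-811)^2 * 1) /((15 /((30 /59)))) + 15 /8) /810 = 9587289221 /349058160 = 27.47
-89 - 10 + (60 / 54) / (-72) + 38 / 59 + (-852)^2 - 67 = 725738.63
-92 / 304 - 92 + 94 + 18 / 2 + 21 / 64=13407 / 1216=11.03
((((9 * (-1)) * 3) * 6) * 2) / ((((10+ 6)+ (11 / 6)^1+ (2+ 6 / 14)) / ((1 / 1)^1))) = -13608 / 851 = -15.99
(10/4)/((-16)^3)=-5/8192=-0.00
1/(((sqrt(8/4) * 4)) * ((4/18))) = 9 * sqrt(2)/16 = 0.80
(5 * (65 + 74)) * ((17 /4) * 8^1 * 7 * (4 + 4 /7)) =756160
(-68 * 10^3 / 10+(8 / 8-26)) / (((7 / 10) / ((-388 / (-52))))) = -72750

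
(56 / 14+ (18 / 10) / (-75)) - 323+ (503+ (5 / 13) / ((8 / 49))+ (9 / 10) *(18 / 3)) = 2492513 / 13000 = 191.73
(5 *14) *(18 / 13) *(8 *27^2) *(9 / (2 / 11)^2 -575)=-2224703880 / 13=-171131067.69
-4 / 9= -0.44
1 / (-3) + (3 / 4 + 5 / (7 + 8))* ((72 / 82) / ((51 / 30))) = 473 / 2091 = 0.23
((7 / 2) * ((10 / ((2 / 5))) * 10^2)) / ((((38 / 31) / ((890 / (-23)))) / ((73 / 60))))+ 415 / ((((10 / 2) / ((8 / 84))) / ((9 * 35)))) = -874626845 / 2622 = -333572.40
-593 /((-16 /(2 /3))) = 593 /24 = 24.71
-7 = -7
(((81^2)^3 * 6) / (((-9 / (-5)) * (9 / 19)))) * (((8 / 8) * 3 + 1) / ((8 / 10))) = 9937335542850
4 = 4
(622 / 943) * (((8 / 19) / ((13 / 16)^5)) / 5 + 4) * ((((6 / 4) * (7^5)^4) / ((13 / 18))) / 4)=50076953015545162829704497678 / 432409684265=115809045999200530.49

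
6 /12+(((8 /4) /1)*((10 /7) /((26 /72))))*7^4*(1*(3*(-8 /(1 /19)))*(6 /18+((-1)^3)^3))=5775065.12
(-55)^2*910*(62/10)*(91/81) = 1553101550/81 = 19174093.21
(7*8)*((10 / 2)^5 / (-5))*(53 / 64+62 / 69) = -33359375 / 552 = -60433.65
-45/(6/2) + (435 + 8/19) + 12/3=8064/19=424.42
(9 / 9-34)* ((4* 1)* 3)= -396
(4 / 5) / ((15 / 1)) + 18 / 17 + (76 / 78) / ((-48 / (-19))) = 595841 / 397800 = 1.50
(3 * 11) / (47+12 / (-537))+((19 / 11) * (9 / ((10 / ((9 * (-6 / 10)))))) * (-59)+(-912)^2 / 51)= 440418064703 / 26208050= 16804.69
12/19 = 0.63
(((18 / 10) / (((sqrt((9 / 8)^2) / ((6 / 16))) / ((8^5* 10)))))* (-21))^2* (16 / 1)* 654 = 178376932470030336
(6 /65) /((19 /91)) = 42 /95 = 0.44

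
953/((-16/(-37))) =35261/16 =2203.81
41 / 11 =3.73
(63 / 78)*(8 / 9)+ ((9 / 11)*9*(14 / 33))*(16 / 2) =121324 / 4719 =25.71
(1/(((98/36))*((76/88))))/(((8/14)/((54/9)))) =594/133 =4.47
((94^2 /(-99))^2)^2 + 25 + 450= 6095735013721291 /96059601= 63457842.32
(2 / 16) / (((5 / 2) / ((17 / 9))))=17 / 180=0.09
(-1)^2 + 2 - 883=-880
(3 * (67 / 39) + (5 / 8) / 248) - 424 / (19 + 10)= -7079011 / 747968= -9.46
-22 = -22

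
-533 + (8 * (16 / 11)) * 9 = -4711 / 11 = -428.27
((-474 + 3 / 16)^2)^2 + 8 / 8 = 50399480039.10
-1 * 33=-33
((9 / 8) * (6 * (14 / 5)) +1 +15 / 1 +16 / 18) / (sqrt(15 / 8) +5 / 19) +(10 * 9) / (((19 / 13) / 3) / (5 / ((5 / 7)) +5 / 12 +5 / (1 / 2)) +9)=288021814 / 60593085 +1162781 * sqrt(30) / 234675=31.89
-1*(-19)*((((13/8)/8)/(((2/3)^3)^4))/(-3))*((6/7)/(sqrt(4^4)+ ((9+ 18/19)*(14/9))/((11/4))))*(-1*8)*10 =27434578743/51838976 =529.23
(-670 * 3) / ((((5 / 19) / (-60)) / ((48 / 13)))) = 21997440 / 13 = 1692110.77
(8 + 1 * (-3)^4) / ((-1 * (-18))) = 89 / 18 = 4.94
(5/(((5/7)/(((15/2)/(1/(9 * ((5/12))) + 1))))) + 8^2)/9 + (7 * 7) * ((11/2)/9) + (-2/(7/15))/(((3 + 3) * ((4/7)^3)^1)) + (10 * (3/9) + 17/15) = 2314621/54720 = 42.30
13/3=4.33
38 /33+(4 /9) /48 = 1379 /1188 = 1.16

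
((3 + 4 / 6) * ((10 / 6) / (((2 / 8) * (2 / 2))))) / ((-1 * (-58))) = 110 / 261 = 0.42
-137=-137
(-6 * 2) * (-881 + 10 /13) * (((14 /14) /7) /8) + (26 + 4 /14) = 39113 /182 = 214.91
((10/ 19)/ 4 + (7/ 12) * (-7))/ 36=-901/ 8208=-0.11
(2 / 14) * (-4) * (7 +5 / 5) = -32 / 7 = -4.57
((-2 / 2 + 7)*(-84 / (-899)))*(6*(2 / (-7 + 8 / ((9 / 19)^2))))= 0.23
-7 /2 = -3.50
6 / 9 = 2 / 3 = 0.67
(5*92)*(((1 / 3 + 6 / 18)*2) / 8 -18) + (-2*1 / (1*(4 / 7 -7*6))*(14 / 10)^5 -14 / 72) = -133815811511 / 16312500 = -8203.27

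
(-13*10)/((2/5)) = -325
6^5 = 7776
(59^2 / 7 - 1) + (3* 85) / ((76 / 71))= 390759 / 532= 734.51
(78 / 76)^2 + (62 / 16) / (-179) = 533327 / 516952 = 1.03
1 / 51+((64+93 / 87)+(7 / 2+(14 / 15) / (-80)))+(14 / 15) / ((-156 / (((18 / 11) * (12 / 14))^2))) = 68.57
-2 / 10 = -1 / 5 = -0.20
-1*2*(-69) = 138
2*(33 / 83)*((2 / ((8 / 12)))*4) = 792 / 83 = 9.54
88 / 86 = 44 / 43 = 1.02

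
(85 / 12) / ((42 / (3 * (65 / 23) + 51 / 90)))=106097 / 69552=1.53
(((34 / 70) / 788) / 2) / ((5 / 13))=221 / 275800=0.00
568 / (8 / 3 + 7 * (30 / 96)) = 117.01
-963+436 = -527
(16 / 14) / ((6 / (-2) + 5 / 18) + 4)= 144 / 161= 0.89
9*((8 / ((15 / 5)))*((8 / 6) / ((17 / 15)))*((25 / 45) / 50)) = 16 / 51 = 0.31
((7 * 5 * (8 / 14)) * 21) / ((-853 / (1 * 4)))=-1680 / 853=-1.97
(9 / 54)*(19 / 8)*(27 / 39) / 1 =57 / 208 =0.27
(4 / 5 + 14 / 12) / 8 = 59 / 240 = 0.25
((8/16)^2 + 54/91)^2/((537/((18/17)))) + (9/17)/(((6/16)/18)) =5123108091/201592664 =25.41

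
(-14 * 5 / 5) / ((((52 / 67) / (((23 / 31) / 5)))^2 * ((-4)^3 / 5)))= 16622767 / 415767040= 0.04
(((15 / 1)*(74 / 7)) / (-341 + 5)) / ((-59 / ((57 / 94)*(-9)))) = -94905 / 2174032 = -0.04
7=7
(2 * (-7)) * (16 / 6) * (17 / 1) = -1904 / 3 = -634.67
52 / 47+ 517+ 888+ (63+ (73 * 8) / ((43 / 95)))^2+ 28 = 159264735034 / 86903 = 1832672.46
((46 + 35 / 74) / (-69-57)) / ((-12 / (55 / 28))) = 189145 / 3132864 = 0.06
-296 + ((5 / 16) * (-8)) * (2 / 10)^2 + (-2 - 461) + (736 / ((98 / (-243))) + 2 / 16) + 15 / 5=-5058671 / 1960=-2580.95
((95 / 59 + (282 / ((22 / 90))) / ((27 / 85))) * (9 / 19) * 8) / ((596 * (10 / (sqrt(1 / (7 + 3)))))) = 0.73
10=10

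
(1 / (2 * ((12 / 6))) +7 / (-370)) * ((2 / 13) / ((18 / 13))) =19 / 740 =0.03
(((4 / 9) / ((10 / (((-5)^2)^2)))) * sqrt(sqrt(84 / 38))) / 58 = 0.58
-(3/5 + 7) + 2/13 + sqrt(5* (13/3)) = -484/65 + sqrt(195)/3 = -2.79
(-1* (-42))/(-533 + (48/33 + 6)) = -154/1927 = -0.08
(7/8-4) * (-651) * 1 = 16275/8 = 2034.38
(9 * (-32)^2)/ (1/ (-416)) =-3833856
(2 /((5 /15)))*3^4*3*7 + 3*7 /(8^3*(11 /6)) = 28740159 /2816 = 10206.02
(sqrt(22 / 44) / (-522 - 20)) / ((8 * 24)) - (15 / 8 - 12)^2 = -102.52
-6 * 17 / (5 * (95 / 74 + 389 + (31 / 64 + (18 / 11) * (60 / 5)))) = -2656896 / 53451085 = -0.05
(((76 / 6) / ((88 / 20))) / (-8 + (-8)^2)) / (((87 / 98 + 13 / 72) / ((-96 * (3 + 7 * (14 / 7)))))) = -3255840 / 41459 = -78.53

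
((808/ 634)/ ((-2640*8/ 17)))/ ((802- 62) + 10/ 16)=-1717/ 1239628500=-0.00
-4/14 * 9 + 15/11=-93/77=-1.21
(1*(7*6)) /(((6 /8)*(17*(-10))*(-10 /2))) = 0.07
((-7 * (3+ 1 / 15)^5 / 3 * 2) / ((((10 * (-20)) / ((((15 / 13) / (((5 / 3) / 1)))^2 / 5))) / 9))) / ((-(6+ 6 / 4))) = -720870416 / 990234375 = -0.73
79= 79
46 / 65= 0.71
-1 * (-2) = 2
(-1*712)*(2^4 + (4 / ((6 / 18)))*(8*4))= -284800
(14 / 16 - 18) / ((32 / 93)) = -12741 / 256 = -49.77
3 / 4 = 0.75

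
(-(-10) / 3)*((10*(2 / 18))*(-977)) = -97700 / 27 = -3618.52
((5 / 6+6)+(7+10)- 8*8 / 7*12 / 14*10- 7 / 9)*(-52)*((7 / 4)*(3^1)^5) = 17123535 / 14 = 1223109.64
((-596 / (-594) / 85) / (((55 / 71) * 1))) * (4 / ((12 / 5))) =21158 / 833085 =0.03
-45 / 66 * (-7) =105 / 22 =4.77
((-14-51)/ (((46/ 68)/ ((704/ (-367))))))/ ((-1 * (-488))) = 194480/ 514901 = 0.38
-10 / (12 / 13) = -65 / 6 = -10.83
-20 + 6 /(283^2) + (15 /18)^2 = -55661639 /2883204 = -19.31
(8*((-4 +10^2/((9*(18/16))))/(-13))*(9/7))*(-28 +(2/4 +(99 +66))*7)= -614992/117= -5256.34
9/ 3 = 3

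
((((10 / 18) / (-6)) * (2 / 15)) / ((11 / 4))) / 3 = -4 / 2673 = -0.00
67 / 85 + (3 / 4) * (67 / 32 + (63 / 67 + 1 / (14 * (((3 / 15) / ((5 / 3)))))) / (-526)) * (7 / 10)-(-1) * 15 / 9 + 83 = 19912269029 / 230059776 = 86.55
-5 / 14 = -0.36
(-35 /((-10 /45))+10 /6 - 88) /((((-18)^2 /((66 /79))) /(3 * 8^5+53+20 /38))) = 2925906907 /162108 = 18049.12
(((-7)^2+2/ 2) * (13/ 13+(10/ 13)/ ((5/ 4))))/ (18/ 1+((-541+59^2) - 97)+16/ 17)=17850/ 632489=0.03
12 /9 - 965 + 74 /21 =-6721 /7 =-960.14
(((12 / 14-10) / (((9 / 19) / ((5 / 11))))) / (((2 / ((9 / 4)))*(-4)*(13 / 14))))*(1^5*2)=760 / 143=5.31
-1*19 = -19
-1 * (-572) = 572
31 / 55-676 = -37149 / 55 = -675.44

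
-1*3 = -3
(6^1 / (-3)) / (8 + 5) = -2 / 13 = -0.15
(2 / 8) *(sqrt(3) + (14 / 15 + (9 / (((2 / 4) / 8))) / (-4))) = -263 / 30 + sqrt(3) / 4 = -8.33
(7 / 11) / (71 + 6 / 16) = 56 / 6281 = 0.01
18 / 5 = 3.60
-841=-841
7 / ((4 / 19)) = 133 / 4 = 33.25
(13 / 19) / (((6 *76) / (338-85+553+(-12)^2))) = 325 / 228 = 1.43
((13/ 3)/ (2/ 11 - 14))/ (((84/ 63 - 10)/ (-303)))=-3333/ 304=-10.96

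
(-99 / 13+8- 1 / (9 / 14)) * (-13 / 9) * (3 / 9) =137 / 243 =0.56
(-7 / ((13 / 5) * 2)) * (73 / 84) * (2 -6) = 365 / 78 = 4.68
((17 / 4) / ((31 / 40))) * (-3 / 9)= -170 / 93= -1.83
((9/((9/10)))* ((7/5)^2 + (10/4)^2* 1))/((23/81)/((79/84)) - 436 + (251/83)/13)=-1889537247/10022267930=-0.19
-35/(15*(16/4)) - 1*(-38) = 449/12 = 37.42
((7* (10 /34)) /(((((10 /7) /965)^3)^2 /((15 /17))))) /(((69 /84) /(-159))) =-3552929270182150374554325 /106352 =-33407263334795305913.89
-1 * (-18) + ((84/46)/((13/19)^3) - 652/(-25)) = 62887112/1263275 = 49.78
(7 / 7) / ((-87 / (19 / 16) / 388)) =-1843 / 348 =-5.30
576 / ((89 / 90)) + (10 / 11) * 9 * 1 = 578250 / 979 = 590.65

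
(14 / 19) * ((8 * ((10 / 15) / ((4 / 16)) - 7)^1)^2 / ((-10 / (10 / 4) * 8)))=-4732 / 171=-27.67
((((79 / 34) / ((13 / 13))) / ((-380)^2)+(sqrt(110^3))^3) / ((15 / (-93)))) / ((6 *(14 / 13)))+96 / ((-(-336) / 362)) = 30467570309 / 294576000 - 2950161500 *sqrt(110) / 21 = -1473407270.25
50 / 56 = 25 / 28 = 0.89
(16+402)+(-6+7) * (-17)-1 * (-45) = 446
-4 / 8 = -1 / 2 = -0.50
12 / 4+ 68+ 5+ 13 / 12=925 / 12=77.08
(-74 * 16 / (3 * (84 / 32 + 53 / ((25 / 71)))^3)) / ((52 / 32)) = -0.00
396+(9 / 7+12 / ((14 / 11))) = 2847 / 7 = 406.71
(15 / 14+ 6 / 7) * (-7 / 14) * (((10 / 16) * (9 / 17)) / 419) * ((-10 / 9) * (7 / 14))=675 / 1595552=0.00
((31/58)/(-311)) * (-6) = 93/9019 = 0.01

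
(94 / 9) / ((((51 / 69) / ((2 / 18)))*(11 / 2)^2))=8648 / 166617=0.05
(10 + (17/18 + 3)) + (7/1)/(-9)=13.17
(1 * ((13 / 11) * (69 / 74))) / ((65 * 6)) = 23 / 8140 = 0.00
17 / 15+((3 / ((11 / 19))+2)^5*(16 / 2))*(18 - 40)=-738493286863 / 219615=-3362672.34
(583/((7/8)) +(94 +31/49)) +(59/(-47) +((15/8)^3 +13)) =918847441/1179136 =779.25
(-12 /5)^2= 144 /25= 5.76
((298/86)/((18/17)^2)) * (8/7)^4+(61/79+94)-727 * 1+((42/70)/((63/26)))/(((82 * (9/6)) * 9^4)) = -61899984837139144/98731131713865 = -626.96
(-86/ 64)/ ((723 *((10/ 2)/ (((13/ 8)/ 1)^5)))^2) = -0.00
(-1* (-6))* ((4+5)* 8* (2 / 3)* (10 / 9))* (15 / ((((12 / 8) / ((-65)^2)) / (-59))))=-797680000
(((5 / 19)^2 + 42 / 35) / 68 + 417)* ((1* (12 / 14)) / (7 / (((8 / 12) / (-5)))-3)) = -51184871 / 7947415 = -6.44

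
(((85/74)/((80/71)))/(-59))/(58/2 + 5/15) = -3621/6147328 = -0.00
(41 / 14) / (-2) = -41 / 28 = -1.46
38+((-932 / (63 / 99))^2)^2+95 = 11046746553397349 / 2401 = 4600894024738.59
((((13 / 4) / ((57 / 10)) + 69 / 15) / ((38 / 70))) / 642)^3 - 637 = -1712852126489214112787 / 2688935848144429248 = -637.00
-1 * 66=-66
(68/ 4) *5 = 85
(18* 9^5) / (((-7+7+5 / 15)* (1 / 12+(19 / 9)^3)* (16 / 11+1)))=3788111448 / 27679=136858.68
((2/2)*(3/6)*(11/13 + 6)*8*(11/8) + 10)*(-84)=-52038/13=-4002.92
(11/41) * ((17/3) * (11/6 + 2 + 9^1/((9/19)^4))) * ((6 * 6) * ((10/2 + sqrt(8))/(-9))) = -497851970/89667- 199140788 * sqrt(2)/89667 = -8693.05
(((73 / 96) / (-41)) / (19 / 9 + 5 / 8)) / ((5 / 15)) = -657 / 32308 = -0.02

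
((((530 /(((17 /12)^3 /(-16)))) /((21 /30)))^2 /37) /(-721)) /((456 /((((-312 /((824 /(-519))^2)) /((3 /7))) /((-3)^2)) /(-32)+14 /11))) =-33940733191603200000 /9994228914502341971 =-3.40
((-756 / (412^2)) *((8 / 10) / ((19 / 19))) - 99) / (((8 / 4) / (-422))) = 20889.75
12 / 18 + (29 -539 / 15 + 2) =-64 / 15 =-4.27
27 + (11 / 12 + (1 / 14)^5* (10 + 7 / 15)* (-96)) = 28149841 / 1008420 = 27.91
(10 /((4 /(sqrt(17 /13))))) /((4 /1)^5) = 5 * sqrt(221) /26624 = 0.00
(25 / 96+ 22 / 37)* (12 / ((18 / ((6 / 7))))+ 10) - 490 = -161603 / 336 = -480.96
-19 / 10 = -1.90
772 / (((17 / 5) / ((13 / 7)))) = 50180 / 119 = 421.68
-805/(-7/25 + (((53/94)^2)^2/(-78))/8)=2873.34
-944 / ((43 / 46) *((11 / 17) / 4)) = -2952832 / 473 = -6242.77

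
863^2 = 744769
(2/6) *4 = 4/3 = 1.33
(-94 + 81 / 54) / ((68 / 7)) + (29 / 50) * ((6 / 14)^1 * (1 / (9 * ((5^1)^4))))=-424919903 / 44625000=-9.52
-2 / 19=-0.11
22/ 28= 11/ 14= 0.79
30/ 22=15/ 11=1.36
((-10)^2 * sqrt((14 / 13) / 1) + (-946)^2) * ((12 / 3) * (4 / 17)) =1600 * sqrt(182) / 221 + 14318656 / 17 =842371.55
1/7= 0.14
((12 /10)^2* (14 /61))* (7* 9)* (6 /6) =20.82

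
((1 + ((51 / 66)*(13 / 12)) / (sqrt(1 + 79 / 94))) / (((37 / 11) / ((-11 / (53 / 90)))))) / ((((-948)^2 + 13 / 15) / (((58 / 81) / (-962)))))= 135575*sqrt(16262) / 6091668676182708 + 175450 / 38146287471279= 0.00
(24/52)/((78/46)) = 46/169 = 0.27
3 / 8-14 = -109 / 8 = -13.62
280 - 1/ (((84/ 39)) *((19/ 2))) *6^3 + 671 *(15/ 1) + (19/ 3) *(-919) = 1801130/ 399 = 4514.11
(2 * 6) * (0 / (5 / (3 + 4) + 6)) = 0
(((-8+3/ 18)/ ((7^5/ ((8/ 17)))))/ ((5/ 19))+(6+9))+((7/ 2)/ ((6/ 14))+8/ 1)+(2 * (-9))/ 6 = 80475137/ 2857190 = 28.17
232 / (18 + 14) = 29 / 4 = 7.25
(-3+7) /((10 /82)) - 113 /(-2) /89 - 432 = -354723 /890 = -398.57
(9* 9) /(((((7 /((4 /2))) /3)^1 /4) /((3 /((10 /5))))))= 2916 /7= 416.57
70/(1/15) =1050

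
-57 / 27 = -19 / 9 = -2.11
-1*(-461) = 461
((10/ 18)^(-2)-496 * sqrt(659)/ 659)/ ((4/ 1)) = 81/ 100-124 * sqrt(659)/ 659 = -4.02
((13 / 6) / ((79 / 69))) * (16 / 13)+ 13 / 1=1211 / 79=15.33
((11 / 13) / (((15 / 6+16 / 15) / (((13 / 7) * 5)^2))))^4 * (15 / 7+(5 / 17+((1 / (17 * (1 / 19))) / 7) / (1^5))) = 40883463716519531250000 / 89922089976003719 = 454654.29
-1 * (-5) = 5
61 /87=0.70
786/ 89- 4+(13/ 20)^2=187041/ 35600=5.25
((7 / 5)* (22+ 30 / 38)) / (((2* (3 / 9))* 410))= 9093 / 77900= 0.12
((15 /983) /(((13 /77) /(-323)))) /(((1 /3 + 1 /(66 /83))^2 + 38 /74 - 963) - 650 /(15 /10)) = 20042544060 /956547113171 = 0.02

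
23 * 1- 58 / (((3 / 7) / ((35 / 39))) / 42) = -198043 / 39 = -5078.03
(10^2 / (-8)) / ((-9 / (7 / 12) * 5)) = 35 / 216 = 0.16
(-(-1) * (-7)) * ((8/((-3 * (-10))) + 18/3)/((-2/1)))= 329/15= 21.93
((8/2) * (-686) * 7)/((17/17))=-19208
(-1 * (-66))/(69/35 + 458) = 2310/16099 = 0.14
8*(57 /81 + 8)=1880 /27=69.63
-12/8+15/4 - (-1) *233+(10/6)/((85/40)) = 48151/204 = 236.03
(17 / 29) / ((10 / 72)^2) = 22032 / 725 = 30.39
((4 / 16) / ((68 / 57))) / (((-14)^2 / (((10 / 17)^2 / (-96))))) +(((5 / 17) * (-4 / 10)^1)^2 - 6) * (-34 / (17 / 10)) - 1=14633503781 / 123257344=118.72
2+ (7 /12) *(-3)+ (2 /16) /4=9 /32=0.28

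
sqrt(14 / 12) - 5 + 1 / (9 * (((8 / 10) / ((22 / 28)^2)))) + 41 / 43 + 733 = sqrt(42) / 6 + 221196335 / 303408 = 730.12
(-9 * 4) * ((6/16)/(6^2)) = -3/8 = -0.38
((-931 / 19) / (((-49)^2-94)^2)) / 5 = -49 / 26611245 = -0.00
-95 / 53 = -1.79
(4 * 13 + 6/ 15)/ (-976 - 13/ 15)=-786/ 14653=-0.05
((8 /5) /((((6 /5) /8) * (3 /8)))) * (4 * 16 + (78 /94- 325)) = -1043456 /141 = -7400.40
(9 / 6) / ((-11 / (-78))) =10.64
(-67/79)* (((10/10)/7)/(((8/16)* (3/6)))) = -268/553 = -0.48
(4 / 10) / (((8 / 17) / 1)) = 0.85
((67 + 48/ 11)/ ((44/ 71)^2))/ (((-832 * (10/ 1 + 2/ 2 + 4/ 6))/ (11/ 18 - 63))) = 888783751/ 744167424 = 1.19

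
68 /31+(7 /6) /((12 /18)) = 3.94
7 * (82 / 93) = 574 / 93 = 6.17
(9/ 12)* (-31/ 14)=-93/ 56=-1.66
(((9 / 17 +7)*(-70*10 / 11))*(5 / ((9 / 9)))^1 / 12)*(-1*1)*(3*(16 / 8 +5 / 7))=304000 / 187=1625.67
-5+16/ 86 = -4.81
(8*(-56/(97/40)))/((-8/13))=300.21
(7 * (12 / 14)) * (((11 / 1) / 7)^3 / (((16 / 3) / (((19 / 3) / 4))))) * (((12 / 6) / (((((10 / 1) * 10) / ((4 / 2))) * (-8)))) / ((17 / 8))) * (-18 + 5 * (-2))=75867 / 166600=0.46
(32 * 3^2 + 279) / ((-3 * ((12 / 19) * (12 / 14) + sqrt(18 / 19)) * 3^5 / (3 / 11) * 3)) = 3724 / 63657- 6517 * sqrt(38) / 381942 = -0.05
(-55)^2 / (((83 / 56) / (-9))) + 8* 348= -15584.67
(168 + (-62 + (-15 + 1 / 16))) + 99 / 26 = 19733 / 208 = 94.87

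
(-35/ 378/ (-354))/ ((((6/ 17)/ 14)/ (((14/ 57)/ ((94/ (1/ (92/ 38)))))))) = 4165/ 371959128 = 0.00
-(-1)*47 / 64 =47 / 64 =0.73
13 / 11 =1.18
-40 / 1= -40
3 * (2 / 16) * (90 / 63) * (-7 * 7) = -105 / 4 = -26.25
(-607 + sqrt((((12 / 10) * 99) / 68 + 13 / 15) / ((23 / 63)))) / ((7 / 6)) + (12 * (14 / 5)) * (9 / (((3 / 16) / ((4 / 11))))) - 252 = -71538 / 385 + 3 * sqrt(109452630) / 13685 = -183.52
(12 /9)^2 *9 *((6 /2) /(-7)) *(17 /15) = -272 /35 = -7.77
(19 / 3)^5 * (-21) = -17332693 / 81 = -213983.86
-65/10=-13/2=-6.50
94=94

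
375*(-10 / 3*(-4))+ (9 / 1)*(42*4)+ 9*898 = 14594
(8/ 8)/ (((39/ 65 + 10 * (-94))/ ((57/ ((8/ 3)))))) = -855/ 37576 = -0.02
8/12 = 2/3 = 0.67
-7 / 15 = -0.47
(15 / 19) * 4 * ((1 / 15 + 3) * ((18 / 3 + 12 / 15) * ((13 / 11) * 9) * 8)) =5855616 / 1045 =5603.46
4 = 4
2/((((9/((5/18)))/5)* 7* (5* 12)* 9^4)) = 5/44641044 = 0.00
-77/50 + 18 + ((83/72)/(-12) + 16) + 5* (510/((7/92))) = 5072253427/151200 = 33546.65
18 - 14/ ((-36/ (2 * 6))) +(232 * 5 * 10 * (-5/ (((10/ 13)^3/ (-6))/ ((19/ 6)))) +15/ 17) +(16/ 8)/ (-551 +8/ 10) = 37742801415/ 15589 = 2421117.55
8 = 8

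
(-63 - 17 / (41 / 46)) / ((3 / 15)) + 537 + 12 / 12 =5233 / 41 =127.63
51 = 51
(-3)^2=9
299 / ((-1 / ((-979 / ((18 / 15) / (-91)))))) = -133188055 / 6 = -22198009.17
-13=-13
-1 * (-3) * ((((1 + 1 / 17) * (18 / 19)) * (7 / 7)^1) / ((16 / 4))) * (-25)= -6075 / 323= -18.81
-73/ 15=-4.87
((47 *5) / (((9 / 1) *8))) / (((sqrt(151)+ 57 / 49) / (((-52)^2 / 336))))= -5282095 / 25869744+ 13622245 *sqrt(151) / 77609232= 1.95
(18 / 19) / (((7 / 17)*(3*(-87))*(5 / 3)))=-102 / 19285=-0.01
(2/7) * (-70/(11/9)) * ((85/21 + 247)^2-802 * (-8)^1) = -612468800/539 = -1136305.75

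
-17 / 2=-8.50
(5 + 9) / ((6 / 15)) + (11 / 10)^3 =36331 / 1000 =36.33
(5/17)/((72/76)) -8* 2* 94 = -460129/306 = -1503.69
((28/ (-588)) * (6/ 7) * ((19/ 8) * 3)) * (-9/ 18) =57/ 392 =0.15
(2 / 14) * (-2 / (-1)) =2 / 7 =0.29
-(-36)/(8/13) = 117/2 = 58.50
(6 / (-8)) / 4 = -3 / 16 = -0.19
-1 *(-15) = 15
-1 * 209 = -209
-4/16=-1/4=-0.25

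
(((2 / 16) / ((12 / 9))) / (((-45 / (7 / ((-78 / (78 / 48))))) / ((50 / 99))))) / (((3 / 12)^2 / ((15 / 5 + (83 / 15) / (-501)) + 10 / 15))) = 12019 / 1339173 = 0.01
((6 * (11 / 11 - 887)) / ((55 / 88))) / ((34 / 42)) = -893088 / 85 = -10506.92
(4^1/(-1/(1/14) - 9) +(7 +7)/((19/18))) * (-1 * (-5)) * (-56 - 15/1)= -2030600/437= -4646.68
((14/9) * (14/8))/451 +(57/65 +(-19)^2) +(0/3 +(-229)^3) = -6336592270849/527670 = -12008627.12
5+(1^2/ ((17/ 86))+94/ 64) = 6271/ 544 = 11.53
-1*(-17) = 17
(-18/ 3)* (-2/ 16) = 3/ 4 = 0.75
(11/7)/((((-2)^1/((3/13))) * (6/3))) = -33/364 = -0.09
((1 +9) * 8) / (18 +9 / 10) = 800 / 189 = 4.23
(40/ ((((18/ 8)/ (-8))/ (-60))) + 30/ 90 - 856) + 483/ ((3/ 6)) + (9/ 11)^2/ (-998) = 3131375455/ 362274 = 8643.67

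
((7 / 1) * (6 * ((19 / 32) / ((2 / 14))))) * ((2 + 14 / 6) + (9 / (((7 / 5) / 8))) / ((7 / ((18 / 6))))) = 73663 / 16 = 4603.94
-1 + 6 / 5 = 1 / 5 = 0.20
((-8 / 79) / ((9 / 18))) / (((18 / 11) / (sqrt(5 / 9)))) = -88 * sqrt(5) / 2133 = -0.09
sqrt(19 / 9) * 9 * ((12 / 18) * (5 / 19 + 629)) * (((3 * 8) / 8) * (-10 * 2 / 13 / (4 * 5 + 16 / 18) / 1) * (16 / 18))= -2869440 * sqrt(19) / 11609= -1077.41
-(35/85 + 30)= -517/17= -30.41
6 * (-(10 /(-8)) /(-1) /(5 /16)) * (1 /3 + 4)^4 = -228488 /27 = -8462.52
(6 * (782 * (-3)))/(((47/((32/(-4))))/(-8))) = -900864/47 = -19167.32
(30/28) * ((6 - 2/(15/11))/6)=17/21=0.81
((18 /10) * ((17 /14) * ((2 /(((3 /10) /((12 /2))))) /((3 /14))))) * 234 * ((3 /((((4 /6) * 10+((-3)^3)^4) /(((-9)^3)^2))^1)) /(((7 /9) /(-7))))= -4109756547312 /1594343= -2577711.66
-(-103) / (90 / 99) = 113.30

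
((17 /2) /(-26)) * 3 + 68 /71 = -85 /3692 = -0.02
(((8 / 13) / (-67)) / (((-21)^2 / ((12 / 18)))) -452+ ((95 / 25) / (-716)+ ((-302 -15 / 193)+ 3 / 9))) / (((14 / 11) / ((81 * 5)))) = -19804297042364703 / 82568159128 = -239853.92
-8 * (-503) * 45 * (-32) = -5794560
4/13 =0.31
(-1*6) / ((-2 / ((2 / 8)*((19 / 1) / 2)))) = 57 / 8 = 7.12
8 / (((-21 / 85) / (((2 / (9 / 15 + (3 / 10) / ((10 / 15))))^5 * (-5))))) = 348160000000 / 85766121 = 4059.41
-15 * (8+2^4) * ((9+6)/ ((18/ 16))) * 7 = -33600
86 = 86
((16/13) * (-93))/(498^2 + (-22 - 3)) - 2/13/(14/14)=-497446/3223727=-0.15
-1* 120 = -120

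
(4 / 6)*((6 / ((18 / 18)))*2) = 8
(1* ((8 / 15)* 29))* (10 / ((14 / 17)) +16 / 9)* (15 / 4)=50866 / 63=807.40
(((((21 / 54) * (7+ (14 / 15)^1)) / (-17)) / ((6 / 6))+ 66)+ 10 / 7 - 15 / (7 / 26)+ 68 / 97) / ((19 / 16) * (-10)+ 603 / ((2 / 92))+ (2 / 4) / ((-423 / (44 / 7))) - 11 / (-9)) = 421651852 / 955651602375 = 0.00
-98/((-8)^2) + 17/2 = 223/32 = 6.97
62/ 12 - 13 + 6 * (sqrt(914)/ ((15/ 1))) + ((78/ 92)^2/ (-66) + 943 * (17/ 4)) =2 * sqrt(914)/ 5 + 558610841/ 139656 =4012.00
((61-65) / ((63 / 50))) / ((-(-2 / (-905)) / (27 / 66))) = 587.66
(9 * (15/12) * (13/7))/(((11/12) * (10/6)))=1053/77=13.68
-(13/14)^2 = -169/196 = -0.86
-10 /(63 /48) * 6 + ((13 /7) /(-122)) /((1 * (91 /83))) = -273363 /5978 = -45.73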